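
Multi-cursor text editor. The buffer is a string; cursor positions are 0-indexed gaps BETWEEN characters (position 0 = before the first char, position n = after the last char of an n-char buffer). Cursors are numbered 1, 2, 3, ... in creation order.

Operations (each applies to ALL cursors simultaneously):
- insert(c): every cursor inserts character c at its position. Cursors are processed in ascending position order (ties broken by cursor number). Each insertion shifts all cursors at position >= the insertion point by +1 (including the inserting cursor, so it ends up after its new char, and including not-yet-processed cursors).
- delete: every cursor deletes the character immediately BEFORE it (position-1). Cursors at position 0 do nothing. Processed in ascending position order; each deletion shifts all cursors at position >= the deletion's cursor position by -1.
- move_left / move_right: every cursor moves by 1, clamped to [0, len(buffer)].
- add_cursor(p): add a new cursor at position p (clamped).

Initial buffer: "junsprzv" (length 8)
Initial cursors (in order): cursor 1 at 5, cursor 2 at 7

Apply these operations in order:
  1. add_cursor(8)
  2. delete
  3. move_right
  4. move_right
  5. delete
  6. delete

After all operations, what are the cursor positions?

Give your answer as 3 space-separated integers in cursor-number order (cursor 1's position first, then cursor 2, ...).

Answer: 0 0 0

Derivation:
After op 1 (add_cursor(8)): buffer="junsprzv" (len 8), cursors c1@5 c2@7 c3@8, authorship ........
After op 2 (delete): buffer="junsr" (len 5), cursors c1@4 c2@5 c3@5, authorship .....
After op 3 (move_right): buffer="junsr" (len 5), cursors c1@5 c2@5 c3@5, authorship .....
After op 4 (move_right): buffer="junsr" (len 5), cursors c1@5 c2@5 c3@5, authorship .....
After op 5 (delete): buffer="ju" (len 2), cursors c1@2 c2@2 c3@2, authorship ..
After op 6 (delete): buffer="" (len 0), cursors c1@0 c2@0 c3@0, authorship 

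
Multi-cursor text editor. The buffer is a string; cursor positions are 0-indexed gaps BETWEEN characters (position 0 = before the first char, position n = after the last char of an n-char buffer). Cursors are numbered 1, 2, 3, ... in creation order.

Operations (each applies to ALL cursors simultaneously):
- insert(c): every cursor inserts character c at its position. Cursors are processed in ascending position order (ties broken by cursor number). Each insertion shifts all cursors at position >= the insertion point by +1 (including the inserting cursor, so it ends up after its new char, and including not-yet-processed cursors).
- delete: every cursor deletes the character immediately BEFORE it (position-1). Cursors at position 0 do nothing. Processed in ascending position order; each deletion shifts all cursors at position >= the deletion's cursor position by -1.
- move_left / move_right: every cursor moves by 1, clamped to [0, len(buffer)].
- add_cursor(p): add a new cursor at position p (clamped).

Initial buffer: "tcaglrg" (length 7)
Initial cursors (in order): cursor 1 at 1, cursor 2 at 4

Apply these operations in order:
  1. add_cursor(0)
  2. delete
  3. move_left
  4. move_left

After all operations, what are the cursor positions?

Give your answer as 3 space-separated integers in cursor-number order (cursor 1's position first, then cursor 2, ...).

Answer: 0 0 0

Derivation:
After op 1 (add_cursor(0)): buffer="tcaglrg" (len 7), cursors c3@0 c1@1 c2@4, authorship .......
After op 2 (delete): buffer="calrg" (len 5), cursors c1@0 c3@0 c2@2, authorship .....
After op 3 (move_left): buffer="calrg" (len 5), cursors c1@0 c3@0 c2@1, authorship .....
After op 4 (move_left): buffer="calrg" (len 5), cursors c1@0 c2@0 c3@0, authorship .....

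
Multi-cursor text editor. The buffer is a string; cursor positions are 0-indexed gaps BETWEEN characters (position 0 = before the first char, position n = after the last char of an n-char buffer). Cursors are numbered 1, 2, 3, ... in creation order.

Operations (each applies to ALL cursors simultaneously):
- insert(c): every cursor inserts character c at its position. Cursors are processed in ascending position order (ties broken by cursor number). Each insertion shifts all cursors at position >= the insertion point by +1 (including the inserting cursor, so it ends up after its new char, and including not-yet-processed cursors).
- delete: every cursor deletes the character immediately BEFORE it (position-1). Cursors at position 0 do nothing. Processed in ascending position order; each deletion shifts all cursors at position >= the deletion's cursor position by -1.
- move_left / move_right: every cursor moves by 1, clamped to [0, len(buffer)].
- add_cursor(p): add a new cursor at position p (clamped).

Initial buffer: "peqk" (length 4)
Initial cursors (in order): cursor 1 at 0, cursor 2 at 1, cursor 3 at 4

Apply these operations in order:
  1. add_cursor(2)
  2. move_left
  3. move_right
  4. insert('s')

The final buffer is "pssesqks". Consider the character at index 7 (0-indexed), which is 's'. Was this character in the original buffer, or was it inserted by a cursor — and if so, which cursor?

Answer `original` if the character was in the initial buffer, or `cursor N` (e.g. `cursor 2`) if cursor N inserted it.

Answer: cursor 3

Derivation:
After op 1 (add_cursor(2)): buffer="peqk" (len 4), cursors c1@0 c2@1 c4@2 c3@4, authorship ....
After op 2 (move_left): buffer="peqk" (len 4), cursors c1@0 c2@0 c4@1 c3@3, authorship ....
After op 3 (move_right): buffer="peqk" (len 4), cursors c1@1 c2@1 c4@2 c3@4, authorship ....
After op 4 (insert('s')): buffer="pssesqks" (len 8), cursors c1@3 c2@3 c4@5 c3@8, authorship .12.4..3
Authorship (.=original, N=cursor N): . 1 2 . 4 . . 3
Index 7: author = 3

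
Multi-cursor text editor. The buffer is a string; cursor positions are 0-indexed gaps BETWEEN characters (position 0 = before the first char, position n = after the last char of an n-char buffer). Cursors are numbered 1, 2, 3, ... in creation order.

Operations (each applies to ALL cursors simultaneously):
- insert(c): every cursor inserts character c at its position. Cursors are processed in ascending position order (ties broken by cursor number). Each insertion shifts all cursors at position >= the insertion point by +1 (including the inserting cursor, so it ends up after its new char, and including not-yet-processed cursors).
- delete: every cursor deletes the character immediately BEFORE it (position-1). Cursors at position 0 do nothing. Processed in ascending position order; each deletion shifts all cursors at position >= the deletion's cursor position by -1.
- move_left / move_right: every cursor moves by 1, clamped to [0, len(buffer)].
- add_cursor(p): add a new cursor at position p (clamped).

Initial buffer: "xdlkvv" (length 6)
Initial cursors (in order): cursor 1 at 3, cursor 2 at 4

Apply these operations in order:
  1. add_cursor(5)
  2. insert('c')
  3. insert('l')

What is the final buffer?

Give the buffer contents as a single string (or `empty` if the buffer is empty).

Answer: xdlclkclvclv

Derivation:
After op 1 (add_cursor(5)): buffer="xdlkvv" (len 6), cursors c1@3 c2@4 c3@5, authorship ......
After op 2 (insert('c')): buffer="xdlckcvcv" (len 9), cursors c1@4 c2@6 c3@8, authorship ...1.2.3.
After op 3 (insert('l')): buffer="xdlclkclvclv" (len 12), cursors c1@5 c2@8 c3@11, authorship ...11.22.33.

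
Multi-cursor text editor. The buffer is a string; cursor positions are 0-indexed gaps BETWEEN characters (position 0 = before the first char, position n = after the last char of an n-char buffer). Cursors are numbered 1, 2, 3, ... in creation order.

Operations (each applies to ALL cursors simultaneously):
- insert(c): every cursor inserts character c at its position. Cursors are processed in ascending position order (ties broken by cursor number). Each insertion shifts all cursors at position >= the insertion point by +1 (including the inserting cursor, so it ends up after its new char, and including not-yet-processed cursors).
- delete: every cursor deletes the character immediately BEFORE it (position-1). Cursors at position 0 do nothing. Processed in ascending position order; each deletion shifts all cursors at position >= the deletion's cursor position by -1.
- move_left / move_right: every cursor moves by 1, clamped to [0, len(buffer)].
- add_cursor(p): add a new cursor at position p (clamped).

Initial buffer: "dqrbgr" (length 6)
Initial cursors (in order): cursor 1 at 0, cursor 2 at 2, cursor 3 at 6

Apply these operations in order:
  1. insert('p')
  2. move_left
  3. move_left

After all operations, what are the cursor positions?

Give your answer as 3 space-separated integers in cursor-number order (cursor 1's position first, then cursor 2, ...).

After op 1 (insert('p')): buffer="pdqprbgrp" (len 9), cursors c1@1 c2@4 c3@9, authorship 1..2....3
After op 2 (move_left): buffer="pdqprbgrp" (len 9), cursors c1@0 c2@3 c3@8, authorship 1..2....3
After op 3 (move_left): buffer="pdqprbgrp" (len 9), cursors c1@0 c2@2 c3@7, authorship 1..2....3

Answer: 0 2 7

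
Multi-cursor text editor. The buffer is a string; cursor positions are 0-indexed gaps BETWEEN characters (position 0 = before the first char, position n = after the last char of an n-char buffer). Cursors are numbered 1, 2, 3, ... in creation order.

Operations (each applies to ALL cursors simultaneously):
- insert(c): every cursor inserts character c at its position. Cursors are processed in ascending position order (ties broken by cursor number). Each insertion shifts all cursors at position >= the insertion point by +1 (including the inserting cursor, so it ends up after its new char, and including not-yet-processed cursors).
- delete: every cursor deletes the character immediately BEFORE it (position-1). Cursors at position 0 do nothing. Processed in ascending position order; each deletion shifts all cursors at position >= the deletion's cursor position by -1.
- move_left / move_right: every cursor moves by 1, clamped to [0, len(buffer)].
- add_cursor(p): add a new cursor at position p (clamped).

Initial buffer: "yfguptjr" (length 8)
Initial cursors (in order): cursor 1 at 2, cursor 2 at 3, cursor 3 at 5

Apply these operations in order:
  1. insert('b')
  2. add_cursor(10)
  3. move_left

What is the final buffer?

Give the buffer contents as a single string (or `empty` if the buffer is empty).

Answer: yfbgbupbtjr

Derivation:
After op 1 (insert('b')): buffer="yfbgbupbtjr" (len 11), cursors c1@3 c2@5 c3@8, authorship ..1.2..3...
After op 2 (add_cursor(10)): buffer="yfbgbupbtjr" (len 11), cursors c1@3 c2@5 c3@8 c4@10, authorship ..1.2..3...
After op 3 (move_left): buffer="yfbgbupbtjr" (len 11), cursors c1@2 c2@4 c3@7 c4@9, authorship ..1.2..3...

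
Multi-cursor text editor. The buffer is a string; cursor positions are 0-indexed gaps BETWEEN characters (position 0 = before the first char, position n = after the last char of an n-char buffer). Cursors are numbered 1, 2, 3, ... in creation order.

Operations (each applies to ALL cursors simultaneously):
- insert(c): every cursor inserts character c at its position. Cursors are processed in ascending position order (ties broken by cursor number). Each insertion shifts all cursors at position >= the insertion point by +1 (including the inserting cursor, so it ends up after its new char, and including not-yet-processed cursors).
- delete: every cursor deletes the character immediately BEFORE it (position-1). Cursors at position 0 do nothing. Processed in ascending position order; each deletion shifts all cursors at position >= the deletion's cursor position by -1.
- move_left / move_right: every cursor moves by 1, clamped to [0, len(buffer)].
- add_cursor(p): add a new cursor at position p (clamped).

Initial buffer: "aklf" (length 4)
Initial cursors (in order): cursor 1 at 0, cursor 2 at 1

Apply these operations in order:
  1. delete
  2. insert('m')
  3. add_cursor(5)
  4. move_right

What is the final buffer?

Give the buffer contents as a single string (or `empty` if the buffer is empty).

Answer: mmklf

Derivation:
After op 1 (delete): buffer="klf" (len 3), cursors c1@0 c2@0, authorship ...
After op 2 (insert('m')): buffer="mmklf" (len 5), cursors c1@2 c2@2, authorship 12...
After op 3 (add_cursor(5)): buffer="mmklf" (len 5), cursors c1@2 c2@2 c3@5, authorship 12...
After op 4 (move_right): buffer="mmklf" (len 5), cursors c1@3 c2@3 c3@5, authorship 12...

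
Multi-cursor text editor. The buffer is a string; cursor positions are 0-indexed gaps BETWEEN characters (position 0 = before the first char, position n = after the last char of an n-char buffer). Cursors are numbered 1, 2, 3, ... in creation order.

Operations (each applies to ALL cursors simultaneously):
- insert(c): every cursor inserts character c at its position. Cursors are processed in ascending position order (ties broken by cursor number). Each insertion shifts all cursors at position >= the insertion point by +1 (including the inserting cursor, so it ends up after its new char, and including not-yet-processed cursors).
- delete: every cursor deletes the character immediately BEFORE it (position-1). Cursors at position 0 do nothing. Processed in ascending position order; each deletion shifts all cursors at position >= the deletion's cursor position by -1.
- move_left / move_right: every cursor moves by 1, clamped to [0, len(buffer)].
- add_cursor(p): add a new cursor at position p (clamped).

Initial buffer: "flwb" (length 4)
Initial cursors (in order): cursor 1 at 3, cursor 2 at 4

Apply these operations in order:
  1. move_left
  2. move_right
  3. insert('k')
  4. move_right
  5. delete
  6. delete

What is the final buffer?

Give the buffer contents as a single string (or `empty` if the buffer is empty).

Answer: fl

Derivation:
After op 1 (move_left): buffer="flwb" (len 4), cursors c1@2 c2@3, authorship ....
After op 2 (move_right): buffer="flwb" (len 4), cursors c1@3 c2@4, authorship ....
After op 3 (insert('k')): buffer="flwkbk" (len 6), cursors c1@4 c2@6, authorship ...1.2
After op 4 (move_right): buffer="flwkbk" (len 6), cursors c1@5 c2@6, authorship ...1.2
After op 5 (delete): buffer="flwk" (len 4), cursors c1@4 c2@4, authorship ...1
After op 6 (delete): buffer="fl" (len 2), cursors c1@2 c2@2, authorship ..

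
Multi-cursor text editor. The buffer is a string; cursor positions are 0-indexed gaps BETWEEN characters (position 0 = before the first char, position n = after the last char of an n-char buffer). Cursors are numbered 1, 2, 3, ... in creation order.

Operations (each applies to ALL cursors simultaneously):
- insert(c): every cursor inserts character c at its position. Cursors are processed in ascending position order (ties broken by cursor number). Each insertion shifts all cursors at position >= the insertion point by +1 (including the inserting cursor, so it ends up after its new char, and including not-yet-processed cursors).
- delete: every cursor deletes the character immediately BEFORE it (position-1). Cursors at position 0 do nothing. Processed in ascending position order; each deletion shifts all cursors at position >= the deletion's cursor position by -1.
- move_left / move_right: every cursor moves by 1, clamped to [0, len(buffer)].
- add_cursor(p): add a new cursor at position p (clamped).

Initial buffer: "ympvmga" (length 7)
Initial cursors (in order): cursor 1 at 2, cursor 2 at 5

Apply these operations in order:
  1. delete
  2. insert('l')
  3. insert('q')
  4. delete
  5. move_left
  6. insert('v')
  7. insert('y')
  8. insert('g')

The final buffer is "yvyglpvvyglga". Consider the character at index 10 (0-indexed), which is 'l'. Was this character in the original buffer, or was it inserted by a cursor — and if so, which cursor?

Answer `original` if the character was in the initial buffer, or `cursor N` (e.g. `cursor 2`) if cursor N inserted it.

Answer: cursor 2

Derivation:
After op 1 (delete): buffer="ypvga" (len 5), cursors c1@1 c2@3, authorship .....
After op 2 (insert('l')): buffer="ylpvlga" (len 7), cursors c1@2 c2@5, authorship .1..2..
After op 3 (insert('q')): buffer="ylqpvlqga" (len 9), cursors c1@3 c2@7, authorship .11..22..
After op 4 (delete): buffer="ylpvlga" (len 7), cursors c1@2 c2@5, authorship .1..2..
After op 5 (move_left): buffer="ylpvlga" (len 7), cursors c1@1 c2@4, authorship .1..2..
After op 6 (insert('v')): buffer="yvlpvvlga" (len 9), cursors c1@2 c2@6, authorship .11..22..
After op 7 (insert('y')): buffer="yvylpvvylga" (len 11), cursors c1@3 c2@8, authorship .111..222..
After op 8 (insert('g')): buffer="yvyglpvvyglga" (len 13), cursors c1@4 c2@10, authorship .1111..2222..
Authorship (.=original, N=cursor N): . 1 1 1 1 . . 2 2 2 2 . .
Index 10: author = 2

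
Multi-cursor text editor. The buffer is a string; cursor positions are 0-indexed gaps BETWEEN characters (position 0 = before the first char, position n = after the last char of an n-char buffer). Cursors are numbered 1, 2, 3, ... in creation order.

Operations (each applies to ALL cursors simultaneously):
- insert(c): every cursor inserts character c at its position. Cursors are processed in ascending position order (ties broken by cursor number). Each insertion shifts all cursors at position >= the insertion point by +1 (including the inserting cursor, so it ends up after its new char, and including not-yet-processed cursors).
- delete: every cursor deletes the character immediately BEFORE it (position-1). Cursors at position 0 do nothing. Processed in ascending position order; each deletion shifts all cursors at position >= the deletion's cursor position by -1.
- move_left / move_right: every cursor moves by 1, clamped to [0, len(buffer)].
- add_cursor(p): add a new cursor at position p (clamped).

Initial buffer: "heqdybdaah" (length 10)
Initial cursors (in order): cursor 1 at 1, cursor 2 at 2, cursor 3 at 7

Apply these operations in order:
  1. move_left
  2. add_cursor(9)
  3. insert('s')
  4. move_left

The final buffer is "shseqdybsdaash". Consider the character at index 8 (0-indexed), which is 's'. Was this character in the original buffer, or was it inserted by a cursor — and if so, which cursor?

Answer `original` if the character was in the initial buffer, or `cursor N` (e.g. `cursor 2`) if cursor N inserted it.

Answer: cursor 3

Derivation:
After op 1 (move_left): buffer="heqdybdaah" (len 10), cursors c1@0 c2@1 c3@6, authorship ..........
After op 2 (add_cursor(9)): buffer="heqdybdaah" (len 10), cursors c1@0 c2@1 c3@6 c4@9, authorship ..........
After op 3 (insert('s')): buffer="shseqdybsdaash" (len 14), cursors c1@1 c2@3 c3@9 c4@13, authorship 1.2.....3...4.
After op 4 (move_left): buffer="shseqdybsdaash" (len 14), cursors c1@0 c2@2 c3@8 c4@12, authorship 1.2.....3...4.
Authorship (.=original, N=cursor N): 1 . 2 . . . . . 3 . . . 4 .
Index 8: author = 3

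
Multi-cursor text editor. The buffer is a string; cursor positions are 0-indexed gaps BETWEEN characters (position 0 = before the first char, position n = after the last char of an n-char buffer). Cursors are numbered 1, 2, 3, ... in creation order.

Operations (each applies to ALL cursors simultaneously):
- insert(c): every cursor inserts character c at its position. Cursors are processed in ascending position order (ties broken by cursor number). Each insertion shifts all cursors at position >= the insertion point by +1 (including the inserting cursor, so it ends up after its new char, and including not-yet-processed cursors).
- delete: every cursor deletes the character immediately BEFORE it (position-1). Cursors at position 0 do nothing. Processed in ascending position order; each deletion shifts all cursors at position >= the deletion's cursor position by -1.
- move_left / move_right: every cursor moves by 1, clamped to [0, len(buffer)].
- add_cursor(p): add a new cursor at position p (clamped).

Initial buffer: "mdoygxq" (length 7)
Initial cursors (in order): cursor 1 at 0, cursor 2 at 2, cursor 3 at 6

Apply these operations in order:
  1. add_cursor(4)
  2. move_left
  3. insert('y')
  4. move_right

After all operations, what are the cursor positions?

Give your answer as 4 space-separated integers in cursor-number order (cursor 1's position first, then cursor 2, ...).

After op 1 (add_cursor(4)): buffer="mdoygxq" (len 7), cursors c1@0 c2@2 c4@4 c3@6, authorship .......
After op 2 (move_left): buffer="mdoygxq" (len 7), cursors c1@0 c2@1 c4@3 c3@5, authorship .......
After op 3 (insert('y')): buffer="ymydoyygyxq" (len 11), cursors c1@1 c2@3 c4@6 c3@9, authorship 1.2..4..3..
After op 4 (move_right): buffer="ymydoyygyxq" (len 11), cursors c1@2 c2@4 c4@7 c3@10, authorship 1.2..4..3..

Answer: 2 4 10 7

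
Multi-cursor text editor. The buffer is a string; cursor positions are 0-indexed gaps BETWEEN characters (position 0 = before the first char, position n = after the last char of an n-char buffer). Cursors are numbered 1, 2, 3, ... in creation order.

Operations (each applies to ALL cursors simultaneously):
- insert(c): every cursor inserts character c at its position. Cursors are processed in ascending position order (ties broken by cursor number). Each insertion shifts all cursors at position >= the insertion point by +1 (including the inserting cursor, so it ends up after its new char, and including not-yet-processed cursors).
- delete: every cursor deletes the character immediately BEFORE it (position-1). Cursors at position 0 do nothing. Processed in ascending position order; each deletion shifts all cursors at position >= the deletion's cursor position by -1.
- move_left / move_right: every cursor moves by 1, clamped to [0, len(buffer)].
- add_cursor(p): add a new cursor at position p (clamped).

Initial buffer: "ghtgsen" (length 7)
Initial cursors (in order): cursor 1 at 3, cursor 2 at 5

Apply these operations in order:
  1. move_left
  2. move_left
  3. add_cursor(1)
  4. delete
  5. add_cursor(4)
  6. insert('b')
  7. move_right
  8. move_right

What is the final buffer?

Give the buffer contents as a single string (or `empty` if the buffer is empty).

After op 1 (move_left): buffer="ghtgsen" (len 7), cursors c1@2 c2@4, authorship .......
After op 2 (move_left): buffer="ghtgsen" (len 7), cursors c1@1 c2@3, authorship .......
After op 3 (add_cursor(1)): buffer="ghtgsen" (len 7), cursors c1@1 c3@1 c2@3, authorship .......
After op 4 (delete): buffer="hgsen" (len 5), cursors c1@0 c3@0 c2@1, authorship .....
After op 5 (add_cursor(4)): buffer="hgsen" (len 5), cursors c1@0 c3@0 c2@1 c4@4, authorship .....
After op 6 (insert('b')): buffer="bbhbgsebn" (len 9), cursors c1@2 c3@2 c2@4 c4@8, authorship 13.2...4.
After op 7 (move_right): buffer="bbhbgsebn" (len 9), cursors c1@3 c3@3 c2@5 c4@9, authorship 13.2...4.
After op 8 (move_right): buffer="bbhbgsebn" (len 9), cursors c1@4 c3@4 c2@6 c4@9, authorship 13.2...4.

Answer: bbhbgsebn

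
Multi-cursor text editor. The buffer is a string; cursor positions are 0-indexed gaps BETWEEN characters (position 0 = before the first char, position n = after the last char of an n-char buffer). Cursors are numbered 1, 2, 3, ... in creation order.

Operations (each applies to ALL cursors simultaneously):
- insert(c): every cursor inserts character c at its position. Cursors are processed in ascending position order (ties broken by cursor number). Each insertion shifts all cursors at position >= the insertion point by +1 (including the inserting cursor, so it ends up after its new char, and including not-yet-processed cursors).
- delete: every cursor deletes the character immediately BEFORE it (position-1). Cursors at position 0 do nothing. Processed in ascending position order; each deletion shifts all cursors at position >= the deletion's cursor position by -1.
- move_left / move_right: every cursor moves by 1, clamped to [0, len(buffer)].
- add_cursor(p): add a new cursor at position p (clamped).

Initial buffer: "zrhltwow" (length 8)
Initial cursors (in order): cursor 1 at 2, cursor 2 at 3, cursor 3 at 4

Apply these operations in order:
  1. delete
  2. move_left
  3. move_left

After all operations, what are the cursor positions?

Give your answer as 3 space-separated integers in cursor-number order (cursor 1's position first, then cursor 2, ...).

After op 1 (delete): buffer="ztwow" (len 5), cursors c1@1 c2@1 c3@1, authorship .....
After op 2 (move_left): buffer="ztwow" (len 5), cursors c1@0 c2@0 c3@0, authorship .....
After op 3 (move_left): buffer="ztwow" (len 5), cursors c1@0 c2@0 c3@0, authorship .....

Answer: 0 0 0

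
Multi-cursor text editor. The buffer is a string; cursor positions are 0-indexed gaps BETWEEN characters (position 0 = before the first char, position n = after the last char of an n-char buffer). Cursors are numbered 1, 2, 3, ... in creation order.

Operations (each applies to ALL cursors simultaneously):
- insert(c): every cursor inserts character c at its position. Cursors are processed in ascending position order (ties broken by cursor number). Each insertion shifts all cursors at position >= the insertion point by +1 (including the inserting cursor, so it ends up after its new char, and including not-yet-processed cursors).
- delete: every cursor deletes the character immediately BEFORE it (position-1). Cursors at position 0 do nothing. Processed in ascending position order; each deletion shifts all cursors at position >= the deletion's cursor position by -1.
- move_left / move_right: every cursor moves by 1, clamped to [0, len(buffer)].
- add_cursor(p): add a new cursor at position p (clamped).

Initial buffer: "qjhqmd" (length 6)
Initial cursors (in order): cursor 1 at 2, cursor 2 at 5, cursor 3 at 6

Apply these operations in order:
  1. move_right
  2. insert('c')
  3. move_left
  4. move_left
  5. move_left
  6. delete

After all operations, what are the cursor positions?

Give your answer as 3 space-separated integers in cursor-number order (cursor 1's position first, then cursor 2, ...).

Answer: 0 3 3

Derivation:
After op 1 (move_right): buffer="qjhqmd" (len 6), cursors c1@3 c2@6 c3@6, authorship ......
After op 2 (insert('c')): buffer="qjhcqmdcc" (len 9), cursors c1@4 c2@9 c3@9, authorship ...1...23
After op 3 (move_left): buffer="qjhcqmdcc" (len 9), cursors c1@3 c2@8 c3@8, authorship ...1...23
After op 4 (move_left): buffer="qjhcqmdcc" (len 9), cursors c1@2 c2@7 c3@7, authorship ...1...23
After op 5 (move_left): buffer="qjhcqmdcc" (len 9), cursors c1@1 c2@6 c3@6, authorship ...1...23
After op 6 (delete): buffer="jhcdcc" (len 6), cursors c1@0 c2@3 c3@3, authorship ..1.23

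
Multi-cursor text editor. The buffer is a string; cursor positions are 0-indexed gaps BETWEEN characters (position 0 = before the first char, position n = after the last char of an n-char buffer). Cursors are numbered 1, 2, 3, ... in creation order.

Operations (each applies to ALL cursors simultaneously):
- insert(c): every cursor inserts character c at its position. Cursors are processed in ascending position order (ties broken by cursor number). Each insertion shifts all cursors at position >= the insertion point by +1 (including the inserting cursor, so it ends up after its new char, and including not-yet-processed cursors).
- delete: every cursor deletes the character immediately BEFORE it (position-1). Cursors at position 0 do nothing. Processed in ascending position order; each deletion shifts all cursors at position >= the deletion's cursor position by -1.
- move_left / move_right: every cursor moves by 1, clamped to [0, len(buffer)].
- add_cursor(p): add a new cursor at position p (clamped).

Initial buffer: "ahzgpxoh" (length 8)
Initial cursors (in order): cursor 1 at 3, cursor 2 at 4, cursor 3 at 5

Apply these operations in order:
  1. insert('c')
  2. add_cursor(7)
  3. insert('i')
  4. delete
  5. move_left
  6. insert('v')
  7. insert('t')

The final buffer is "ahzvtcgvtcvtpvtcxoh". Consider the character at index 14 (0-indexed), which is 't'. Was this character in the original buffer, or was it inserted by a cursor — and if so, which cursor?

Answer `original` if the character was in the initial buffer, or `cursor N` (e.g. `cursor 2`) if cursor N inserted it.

After op 1 (insert('c')): buffer="ahzcgcpcxoh" (len 11), cursors c1@4 c2@6 c3@8, authorship ...1.2.3...
After op 2 (add_cursor(7)): buffer="ahzcgcpcxoh" (len 11), cursors c1@4 c2@6 c4@7 c3@8, authorship ...1.2.3...
After op 3 (insert('i')): buffer="ahzcigcipicixoh" (len 15), cursors c1@5 c2@8 c4@10 c3@12, authorship ...11.22.433...
After op 4 (delete): buffer="ahzcgcpcxoh" (len 11), cursors c1@4 c2@6 c4@7 c3@8, authorship ...1.2.3...
After op 5 (move_left): buffer="ahzcgcpcxoh" (len 11), cursors c1@3 c2@5 c4@6 c3@7, authorship ...1.2.3...
After op 6 (insert('v')): buffer="ahzvcgvcvpvcxoh" (len 15), cursors c1@4 c2@7 c4@9 c3@11, authorship ...11.224.33...
After op 7 (insert('t')): buffer="ahzvtcgvtcvtpvtcxoh" (len 19), cursors c1@5 c2@9 c4@12 c3@15, authorship ...111.22244.333...
Authorship (.=original, N=cursor N): . . . 1 1 1 . 2 2 2 4 4 . 3 3 3 . . .
Index 14: author = 3

Answer: cursor 3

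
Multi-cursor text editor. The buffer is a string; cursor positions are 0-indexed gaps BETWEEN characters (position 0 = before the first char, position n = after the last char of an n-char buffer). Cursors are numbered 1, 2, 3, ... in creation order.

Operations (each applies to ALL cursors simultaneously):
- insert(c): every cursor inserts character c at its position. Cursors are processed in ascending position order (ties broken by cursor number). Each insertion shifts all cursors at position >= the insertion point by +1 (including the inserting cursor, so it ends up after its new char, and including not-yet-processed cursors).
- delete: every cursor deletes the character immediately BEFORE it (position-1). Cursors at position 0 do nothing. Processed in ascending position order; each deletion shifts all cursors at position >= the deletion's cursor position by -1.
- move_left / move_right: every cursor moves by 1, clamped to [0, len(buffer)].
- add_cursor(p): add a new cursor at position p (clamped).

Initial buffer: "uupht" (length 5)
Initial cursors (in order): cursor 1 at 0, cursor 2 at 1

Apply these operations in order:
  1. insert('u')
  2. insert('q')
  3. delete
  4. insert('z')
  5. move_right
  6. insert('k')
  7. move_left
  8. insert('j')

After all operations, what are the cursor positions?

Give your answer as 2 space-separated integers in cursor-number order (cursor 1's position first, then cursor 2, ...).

After op 1 (insert('u')): buffer="uuuupht" (len 7), cursors c1@1 c2@3, authorship 1.2....
After op 2 (insert('q')): buffer="uquuqupht" (len 9), cursors c1@2 c2@5, authorship 11.22....
After op 3 (delete): buffer="uuuupht" (len 7), cursors c1@1 c2@3, authorship 1.2....
After op 4 (insert('z')): buffer="uzuuzupht" (len 9), cursors c1@2 c2@5, authorship 11.22....
After op 5 (move_right): buffer="uzuuzupht" (len 9), cursors c1@3 c2@6, authorship 11.22....
After op 6 (insert('k')): buffer="uzukuzukpht" (len 11), cursors c1@4 c2@8, authorship 11.122.2...
After op 7 (move_left): buffer="uzukuzukpht" (len 11), cursors c1@3 c2@7, authorship 11.122.2...
After op 8 (insert('j')): buffer="uzujkuzujkpht" (len 13), cursors c1@4 c2@9, authorship 11.1122.22...

Answer: 4 9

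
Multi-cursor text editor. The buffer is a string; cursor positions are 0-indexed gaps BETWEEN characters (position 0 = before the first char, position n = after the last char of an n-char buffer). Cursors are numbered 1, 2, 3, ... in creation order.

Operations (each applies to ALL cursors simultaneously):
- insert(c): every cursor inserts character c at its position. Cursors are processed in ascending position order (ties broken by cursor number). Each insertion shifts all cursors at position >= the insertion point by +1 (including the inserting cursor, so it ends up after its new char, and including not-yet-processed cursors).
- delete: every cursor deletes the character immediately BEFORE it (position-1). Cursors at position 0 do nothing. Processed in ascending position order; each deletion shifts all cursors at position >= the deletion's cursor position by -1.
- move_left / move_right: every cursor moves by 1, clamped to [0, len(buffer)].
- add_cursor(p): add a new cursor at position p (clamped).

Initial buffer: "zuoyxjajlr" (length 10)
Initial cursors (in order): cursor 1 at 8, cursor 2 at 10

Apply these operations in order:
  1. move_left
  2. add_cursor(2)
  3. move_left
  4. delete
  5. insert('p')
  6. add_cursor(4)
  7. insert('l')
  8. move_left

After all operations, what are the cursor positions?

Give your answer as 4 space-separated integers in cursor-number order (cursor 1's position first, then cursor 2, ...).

After op 1 (move_left): buffer="zuoyxjajlr" (len 10), cursors c1@7 c2@9, authorship ..........
After op 2 (add_cursor(2)): buffer="zuoyxjajlr" (len 10), cursors c3@2 c1@7 c2@9, authorship ..........
After op 3 (move_left): buffer="zuoyxjajlr" (len 10), cursors c3@1 c1@6 c2@8, authorship ..........
After op 4 (delete): buffer="uoyxalr" (len 7), cursors c3@0 c1@4 c2@5, authorship .......
After op 5 (insert('p')): buffer="puoyxpaplr" (len 10), cursors c3@1 c1@6 c2@8, authorship 3....1.2..
After op 6 (add_cursor(4)): buffer="puoyxpaplr" (len 10), cursors c3@1 c4@4 c1@6 c2@8, authorship 3....1.2..
After op 7 (insert('l')): buffer="pluoylxplapllr" (len 14), cursors c3@2 c4@6 c1@9 c2@12, authorship 33...4.11.22..
After op 8 (move_left): buffer="pluoylxplapllr" (len 14), cursors c3@1 c4@5 c1@8 c2@11, authorship 33...4.11.22..

Answer: 8 11 1 5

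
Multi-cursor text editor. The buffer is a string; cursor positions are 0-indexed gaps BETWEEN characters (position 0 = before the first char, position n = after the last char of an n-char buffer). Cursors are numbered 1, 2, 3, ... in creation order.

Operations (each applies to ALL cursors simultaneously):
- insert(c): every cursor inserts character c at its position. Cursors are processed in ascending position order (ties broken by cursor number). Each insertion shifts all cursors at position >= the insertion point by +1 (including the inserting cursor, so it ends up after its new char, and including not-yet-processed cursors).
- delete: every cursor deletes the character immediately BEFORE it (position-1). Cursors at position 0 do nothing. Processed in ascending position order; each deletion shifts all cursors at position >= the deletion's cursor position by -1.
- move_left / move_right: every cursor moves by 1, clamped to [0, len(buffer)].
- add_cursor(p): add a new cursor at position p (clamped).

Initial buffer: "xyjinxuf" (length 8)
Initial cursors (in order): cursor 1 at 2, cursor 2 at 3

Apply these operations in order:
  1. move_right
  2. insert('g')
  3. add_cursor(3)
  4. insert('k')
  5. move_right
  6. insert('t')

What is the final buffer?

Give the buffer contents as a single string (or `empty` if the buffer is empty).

After op 1 (move_right): buffer="xyjinxuf" (len 8), cursors c1@3 c2@4, authorship ........
After op 2 (insert('g')): buffer="xyjgignxuf" (len 10), cursors c1@4 c2@6, authorship ...1.2....
After op 3 (add_cursor(3)): buffer="xyjgignxuf" (len 10), cursors c3@3 c1@4 c2@6, authorship ...1.2....
After op 4 (insert('k')): buffer="xyjkgkigknxuf" (len 13), cursors c3@4 c1@6 c2@9, authorship ...311.22....
After op 5 (move_right): buffer="xyjkgkigknxuf" (len 13), cursors c3@5 c1@7 c2@10, authorship ...311.22....
After op 6 (insert('t')): buffer="xyjkgtkitgkntxuf" (len 16), cursors c3@6 c1@9 c2@13, authorship ...3131.122.2...

Answer: xyjkgtkitgkntxuf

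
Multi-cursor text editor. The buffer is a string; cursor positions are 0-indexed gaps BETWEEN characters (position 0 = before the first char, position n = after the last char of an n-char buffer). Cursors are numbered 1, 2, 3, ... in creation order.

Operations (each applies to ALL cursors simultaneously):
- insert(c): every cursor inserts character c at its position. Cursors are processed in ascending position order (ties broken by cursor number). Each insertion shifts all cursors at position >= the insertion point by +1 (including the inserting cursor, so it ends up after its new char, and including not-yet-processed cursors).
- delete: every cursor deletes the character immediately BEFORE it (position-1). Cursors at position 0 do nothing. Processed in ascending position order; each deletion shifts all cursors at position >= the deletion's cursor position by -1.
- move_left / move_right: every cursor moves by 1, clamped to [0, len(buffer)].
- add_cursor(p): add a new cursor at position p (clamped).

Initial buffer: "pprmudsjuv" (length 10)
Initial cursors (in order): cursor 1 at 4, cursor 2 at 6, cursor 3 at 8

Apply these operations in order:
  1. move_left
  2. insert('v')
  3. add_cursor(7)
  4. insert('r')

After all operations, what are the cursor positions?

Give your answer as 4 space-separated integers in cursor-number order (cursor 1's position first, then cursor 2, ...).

After op 1 (move_left): buffer="pprmudsjuv" (len 10), cursors c1@3 c2@5 c3@7, authorship ..........
After op 2 (insert('v')): buffer="pprvmuvdsvjuv" (len 13), cursors c1@4 c2@7 c3@10, authorship ...1..2..3...
After op 3 (add_cursor(7)): buffer="pprvmuvdsvjuv" (len 13), cursors c1@4 c2@7 c4@7 c3@10, authorship ...1..2..3...
After op 4 (insert('r')): buffer="pprvrmuvrrdsvrjuv" (len 17), cursors c1@5 c2@10 c4@10 c3@14, authorship ...11..224..33...

Answer: 5 10 14 10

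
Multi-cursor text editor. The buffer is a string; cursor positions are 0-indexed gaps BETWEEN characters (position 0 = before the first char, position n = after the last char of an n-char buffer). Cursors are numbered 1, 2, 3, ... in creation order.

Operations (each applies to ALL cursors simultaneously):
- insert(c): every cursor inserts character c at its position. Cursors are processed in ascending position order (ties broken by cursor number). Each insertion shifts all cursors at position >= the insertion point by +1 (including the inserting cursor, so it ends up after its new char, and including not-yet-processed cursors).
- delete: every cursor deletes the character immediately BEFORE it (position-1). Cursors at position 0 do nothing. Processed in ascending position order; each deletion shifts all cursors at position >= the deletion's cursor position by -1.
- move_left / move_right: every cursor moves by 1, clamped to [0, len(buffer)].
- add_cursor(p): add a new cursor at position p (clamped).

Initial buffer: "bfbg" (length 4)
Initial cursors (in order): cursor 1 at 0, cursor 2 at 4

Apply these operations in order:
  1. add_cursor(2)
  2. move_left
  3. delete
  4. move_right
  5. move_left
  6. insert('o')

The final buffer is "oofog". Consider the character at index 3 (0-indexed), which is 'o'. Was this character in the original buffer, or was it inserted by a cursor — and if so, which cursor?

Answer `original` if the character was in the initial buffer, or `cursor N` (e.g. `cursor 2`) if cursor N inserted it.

Answer: cursor 2

Derivation:
After op 1 (add_cursor(2)): buffer="bfbg" (len 4), cursors c1@0 c3@2 c2@4, authorship ....
After op 2 (move_left): buffer="bfbg" (len 4), cursors c1@0 c3@1 c2@3, authorship ....
After op 3 (delete): buffer="fg" (len 2), cursors c1@0 c3@0 c2@1, authorship ..
After op 4 (move_right): buffer="fg" (len 2), cursors c1@1 c3@1 c2@2, authorship ..
After op 5 (move_left): buffer="fg" (len 2), cursors c1@0 c3@0 c2@1, authorship ..
After op 6 (insert('o')): buffer="oofog" (len 5), cursors c1@2 c3@2 c2@4, authorship 13.2.
Authorship (.=original, N=cursor N): 1 3 . 2 .
Index 3: author = 2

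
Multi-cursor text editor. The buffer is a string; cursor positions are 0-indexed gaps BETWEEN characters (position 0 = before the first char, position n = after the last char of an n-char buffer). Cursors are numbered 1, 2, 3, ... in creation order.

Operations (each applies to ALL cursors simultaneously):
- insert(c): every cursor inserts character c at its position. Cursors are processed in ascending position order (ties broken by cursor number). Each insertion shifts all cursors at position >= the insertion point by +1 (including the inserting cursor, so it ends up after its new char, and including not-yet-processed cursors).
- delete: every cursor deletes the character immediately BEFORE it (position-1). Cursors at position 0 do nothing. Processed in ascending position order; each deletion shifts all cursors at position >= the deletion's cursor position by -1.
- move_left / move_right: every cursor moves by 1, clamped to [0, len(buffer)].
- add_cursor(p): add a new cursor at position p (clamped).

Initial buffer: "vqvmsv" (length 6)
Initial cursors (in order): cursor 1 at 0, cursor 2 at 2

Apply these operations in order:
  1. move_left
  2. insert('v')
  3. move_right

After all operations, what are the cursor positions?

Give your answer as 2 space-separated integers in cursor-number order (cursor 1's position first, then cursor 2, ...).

After op 1 (move_left): buffer="vqvmsv" (len 6), cursors c1@0 c2@1, authorship ......
After op 2 (insert('v')): buffer="vvvqvmsv" (len 8), cursors c1@1 c2@3, authorship 1.2.....
After op 3 (move_right): buffer="vvvqvmsv" (len 8), cursors c1@2 c2@4, authorship 1.2.....

Answer: 2 4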